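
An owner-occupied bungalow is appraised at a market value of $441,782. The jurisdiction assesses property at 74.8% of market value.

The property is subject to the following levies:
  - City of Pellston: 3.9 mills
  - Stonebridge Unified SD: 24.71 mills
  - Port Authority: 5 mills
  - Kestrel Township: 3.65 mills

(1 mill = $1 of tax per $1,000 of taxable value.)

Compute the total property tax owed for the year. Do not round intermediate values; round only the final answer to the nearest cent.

Assessed value = $441,782 × 0.748 = $330,452.936
City of Pellston: $330,452.936 × 0.0039 = $1,288.7664504
Stonebridge Unified SD: $330,452.936 × 0.02471 = $8,165.49204856
Port Authority: $330,452.936 × 0.005 = $1,652.26468
Kestrel Township: $330,452.936 × 0.00365 = $1,206.1532164
Total = $1,288.7664504 + $8,165.49204856 + $1,652.26468 + $1,206.1532164 = $12,312.67639536

$12,312.68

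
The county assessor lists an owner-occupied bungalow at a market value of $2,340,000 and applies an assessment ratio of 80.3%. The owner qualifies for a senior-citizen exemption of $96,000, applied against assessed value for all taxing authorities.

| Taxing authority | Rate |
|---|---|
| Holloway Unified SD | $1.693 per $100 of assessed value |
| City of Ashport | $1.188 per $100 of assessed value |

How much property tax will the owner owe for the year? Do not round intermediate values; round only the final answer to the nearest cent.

Assessed value = $2,340,000 × 0.803 = $1,879,020
Taxable value = $1,879,020 − $96,000 = $1,783,020
Holloway Unified SD: $1,783,020 × 0.01693 = $30,186.5286
City of Ashport: $1,783,020 × 0.01188 = $21,182.2776
Total = $30,186.5286 + $21,182.2776 = $51,368.8062

$51,368.81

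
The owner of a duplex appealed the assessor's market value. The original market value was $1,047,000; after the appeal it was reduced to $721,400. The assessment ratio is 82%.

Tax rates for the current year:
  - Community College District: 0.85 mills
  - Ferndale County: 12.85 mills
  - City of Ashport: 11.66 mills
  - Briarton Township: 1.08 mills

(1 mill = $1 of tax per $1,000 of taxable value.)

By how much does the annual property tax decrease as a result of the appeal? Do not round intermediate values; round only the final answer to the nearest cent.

Old assessed value = $1,047,000 × 0.82 = $858,540
New assessed value = $721,400 × 0.82 = $591,548
Combined rate = 0.00085 + 0.01285 + 0.01166 + 0.00108 = 0.02644
Old tax = $858,540 × 0.02644 = $22,699.7976
New tax = $591,548 × 0.02644 = $15,640.52912
Reduction = $22,699.7976 − $15,640.52912 = $7,059.26848

$7,059.27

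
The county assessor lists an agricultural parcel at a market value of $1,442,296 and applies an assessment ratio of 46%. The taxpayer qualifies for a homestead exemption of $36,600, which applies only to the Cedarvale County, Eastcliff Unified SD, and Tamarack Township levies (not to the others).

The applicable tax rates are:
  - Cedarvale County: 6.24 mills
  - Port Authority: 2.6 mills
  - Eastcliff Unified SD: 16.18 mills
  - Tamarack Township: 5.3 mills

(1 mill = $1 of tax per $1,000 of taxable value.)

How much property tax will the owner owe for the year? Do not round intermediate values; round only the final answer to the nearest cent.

Assessed value = $1,442,296 × 0.46 = $663,456.16
Cedarvale County: ($663,456.16 − $36,600) × 0.00624 = $626,856.16 × 0.00624 = $3,911.5824384
Port Authority: $663,456.16 × 0.0026 = $1,724.986016
Eastcliff Unified SD: ($663,456.16 − $36,600) × 0.01618 = $626,856.16 × 0.01618 = $10,142.5326688
Tamarack Township: ($663,456.16 − $36,600) × 0.0053 = $626,856.16 × 0.0053 = $3,322.337648
Total = $19,101.4387712

$19,101.44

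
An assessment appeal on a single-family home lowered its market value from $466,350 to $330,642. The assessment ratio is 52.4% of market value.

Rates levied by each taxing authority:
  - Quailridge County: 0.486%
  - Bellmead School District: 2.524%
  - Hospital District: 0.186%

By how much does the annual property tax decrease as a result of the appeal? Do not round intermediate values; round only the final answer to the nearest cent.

Old assessed value = $466,350 × 0.524 = $244,367.4
New assessed value = $330,642 × 0.524 = $173,256.408
Combined rate = 0.00486 + 0.02524 + 0.00186 = 0.03196
Old tax = $244,367.4 × 0.03196 = $7,809.982104
New tax = $173,256.408 × 0.03196 = $5,537.27479968
Reduction = $7,809.982104 − $5,537.27479968 = $2,272.70730432

$2,272.71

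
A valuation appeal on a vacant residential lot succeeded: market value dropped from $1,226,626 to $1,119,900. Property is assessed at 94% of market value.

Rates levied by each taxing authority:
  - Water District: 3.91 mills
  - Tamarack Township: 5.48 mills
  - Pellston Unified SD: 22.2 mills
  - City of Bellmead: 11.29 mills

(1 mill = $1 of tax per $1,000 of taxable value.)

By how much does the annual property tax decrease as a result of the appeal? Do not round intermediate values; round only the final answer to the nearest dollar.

Old assessed value = $1,226,626 × 0.94 = $1,153,028.44
New assessed value = $1,119,900 × 0.94 = $1,052,706
Combined rate = 0.00391 + 0.00548 + 0.0222 + 0.01129 = 0.04288
Old tax = $1,153,028.44 × 0.04288 = $49,441.8595072
New tax = $1,052,706 × 0.04288 = $45,140.03328
Reduction = $49,441.8595072 − $45,140.03328 = $4,301.8262272

$4,302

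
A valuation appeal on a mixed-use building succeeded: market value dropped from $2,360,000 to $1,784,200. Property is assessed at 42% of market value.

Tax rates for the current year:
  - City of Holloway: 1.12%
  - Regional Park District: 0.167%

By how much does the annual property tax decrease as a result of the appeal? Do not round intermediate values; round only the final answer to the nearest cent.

$3,112.43

Old assessed value = $2,360,000 × 0.42 = $991,200
New assessed value = $1,784,200 × 0.42 = $749,364
Combined rate = 0.0112 + 0.00167 = 0.01287
Old tax = $991,200 × 0.01287 = $12,756.744
New tax = $749,364 × 0.01287 = $9,644.31468
Reduction = $12,756.744 − $9,644.31468 = $3,112.42932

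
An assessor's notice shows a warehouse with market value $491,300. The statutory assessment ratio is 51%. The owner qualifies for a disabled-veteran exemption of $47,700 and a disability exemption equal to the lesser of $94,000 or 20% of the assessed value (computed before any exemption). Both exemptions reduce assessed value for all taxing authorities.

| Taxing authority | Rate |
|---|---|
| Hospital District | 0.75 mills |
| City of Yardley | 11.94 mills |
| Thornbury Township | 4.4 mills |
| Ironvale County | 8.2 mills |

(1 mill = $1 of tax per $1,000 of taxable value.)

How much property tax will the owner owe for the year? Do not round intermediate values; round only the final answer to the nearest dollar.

$3,863

Assessed value = $491,300 × 0.51 = $250,563
Disability exemption = min($94,000, 20% × $250,563) = min($94,000, $50,112.6) = $50,112.6 (percentage binds)
Taxable value = $250,563 − $47,700 − $50,112.6 = $152,750.4
Hospital District: $152,750.4 × 0.00075 = $114.5628
City of Yardley: $152,750.4 × 0.01194 = $1,823.839776
Thornbury Township: $152,750.4 × 0.0044 = $672.10176
Ironvale County: $152,750.4 × 0.0082 = $1,252.55328
Total = $3,863.057616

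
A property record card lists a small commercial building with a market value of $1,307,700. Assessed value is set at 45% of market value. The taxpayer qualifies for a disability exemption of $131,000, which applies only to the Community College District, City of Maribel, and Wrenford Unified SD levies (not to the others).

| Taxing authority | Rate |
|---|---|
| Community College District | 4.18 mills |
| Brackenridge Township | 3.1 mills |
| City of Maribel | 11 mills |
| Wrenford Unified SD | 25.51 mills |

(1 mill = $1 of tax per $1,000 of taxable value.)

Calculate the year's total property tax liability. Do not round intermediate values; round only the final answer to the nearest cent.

Assessed value = $1,307,700 × 0.45 = $588,465
Community College District: ($588,465 − $131,000) × 0.00418 = $457,465 × 0.00418 = $1,912.2037
Brackenridge Township: $588,465 × 0.0031 = $1,824.2415
City of Maribel: ($588,465 − $131,000) × 0.011 = $457,465 × 0.011 = $5,032.115
Wrenford Unified SD: ($588,465 − $131,000) × 0.02551 = $457,465 × 0.02551 = $11,669.93215
Total = $20,438.49235

$20,438.49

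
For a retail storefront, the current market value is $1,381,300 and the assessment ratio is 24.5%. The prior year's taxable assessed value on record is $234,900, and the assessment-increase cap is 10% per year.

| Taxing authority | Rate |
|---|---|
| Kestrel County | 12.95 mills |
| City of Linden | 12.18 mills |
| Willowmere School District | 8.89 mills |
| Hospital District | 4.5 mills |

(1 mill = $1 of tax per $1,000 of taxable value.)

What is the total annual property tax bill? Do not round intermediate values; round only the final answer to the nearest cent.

$9,953.18

Uncapped assessed value = $1,381,300 × 0.245 = $338,418.5
Cap limit = $234,900 × 1.1 = $258,390
Taxable assessed value = min($338,418.5, $258,390) = $258,390 (cap binds)
Kestrel County: $258,390 × 0.01295 = $3,346.1505
City of Linden: $258,390 × 0.01218 = $3,147.1902
Willowmere School District: $258,390 × 0.00889 = $2,297.0871
Hospital District: $258,390 × 0.0045 = $1,162.755
Total = $9,953.1828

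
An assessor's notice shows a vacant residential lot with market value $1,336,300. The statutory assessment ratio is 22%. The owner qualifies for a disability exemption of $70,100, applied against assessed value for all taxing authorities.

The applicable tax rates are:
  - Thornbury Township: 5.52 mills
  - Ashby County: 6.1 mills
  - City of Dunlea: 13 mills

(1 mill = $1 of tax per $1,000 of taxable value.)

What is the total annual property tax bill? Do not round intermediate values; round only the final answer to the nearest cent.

Assessed value = $1,336,300 × 0.22 = $293,986
Taxable value = $293,986 − $70,100 = $223,886
Thornbury Township: $223,886 × 0.00552 = $1,235.85072
Ashby County: $223,886 × 0.0061 = $1,365.7046
City of Dunlea: $223,886 × 0.013 = $2,910.518
Total = $1,235.85072 + $1,365.7046 + $2,910.518 = $5,512.07332

$5,512.07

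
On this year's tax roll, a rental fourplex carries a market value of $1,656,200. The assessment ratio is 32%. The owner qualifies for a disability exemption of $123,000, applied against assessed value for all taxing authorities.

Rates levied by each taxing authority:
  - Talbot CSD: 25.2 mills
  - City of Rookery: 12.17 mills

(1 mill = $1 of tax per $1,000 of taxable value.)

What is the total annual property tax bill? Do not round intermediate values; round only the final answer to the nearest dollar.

Assessed value = $1,656,200 × 0.32 = $529,984
Taxable value = $529,984 − $123,000 = $406,984
Talbot CSD: $406,984 × 0.0252 = $10,255.9968
City of Rookery: $406,984 × 0.01217 = $4,952.99528
Total = $10,255.9968 + $4,952.99528 = $15,208.99208

$15,209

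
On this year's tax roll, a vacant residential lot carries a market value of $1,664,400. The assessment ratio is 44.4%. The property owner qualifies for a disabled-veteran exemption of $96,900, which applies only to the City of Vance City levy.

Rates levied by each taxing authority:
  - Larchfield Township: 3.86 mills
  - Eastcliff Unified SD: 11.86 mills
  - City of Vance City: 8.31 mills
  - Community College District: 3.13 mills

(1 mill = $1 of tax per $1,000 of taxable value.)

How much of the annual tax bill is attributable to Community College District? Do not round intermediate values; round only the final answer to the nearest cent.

$2,313.05

Assessed value = $1,664,400 × 0.444 = $738,993.6
Community College District taxable value = $738,993.6 (exemption does not apply)
Community College District levy = $738,993.6 × 0.00313 = $2,313.049968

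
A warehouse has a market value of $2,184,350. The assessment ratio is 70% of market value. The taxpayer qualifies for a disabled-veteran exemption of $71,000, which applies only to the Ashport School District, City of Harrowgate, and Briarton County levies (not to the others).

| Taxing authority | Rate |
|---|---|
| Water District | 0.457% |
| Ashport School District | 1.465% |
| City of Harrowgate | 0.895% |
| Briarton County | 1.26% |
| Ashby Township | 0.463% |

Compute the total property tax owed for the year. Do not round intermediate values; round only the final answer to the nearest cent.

Assessed value = $2,184,350 × 0.7 = $1,529,045
Water District: $1,529,045 × 0.00457 = $6,987.73565
Ashport School District: ($1,529,045 − $71,000) × 0.01465 = $1,458,045 × 0.01465 = $21,360.35925
City of Harrowgate: ($1,529,045 − $71,000) × 0.00895 = $1,458,045 × 0.00895 = $13,049.50275
Briarton County: ($1,529,045 − $71,000) × 0.0126 = $1,458,045 × 0.0126 = $18,371.367
Ashby Township: $1,529,045 × 0.00463 = $7,079.47835
Total = $66,848.443

$66,848.44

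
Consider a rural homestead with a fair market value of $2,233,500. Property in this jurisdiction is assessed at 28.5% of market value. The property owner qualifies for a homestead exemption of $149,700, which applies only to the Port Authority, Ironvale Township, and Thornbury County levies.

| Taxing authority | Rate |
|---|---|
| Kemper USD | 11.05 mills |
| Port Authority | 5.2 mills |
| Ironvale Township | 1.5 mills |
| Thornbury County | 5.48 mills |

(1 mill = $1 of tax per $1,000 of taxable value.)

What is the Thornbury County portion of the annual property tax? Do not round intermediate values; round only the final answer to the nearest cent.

$2,667.92

Assessed value = $2,233,500 × 0.285 = $636,547.5
Thornbury County taxable value = $636,547.5 − $149,700 = $486,847.5
Thornbury County levy = $486,847.5 × 0.00548 = $2,667.9243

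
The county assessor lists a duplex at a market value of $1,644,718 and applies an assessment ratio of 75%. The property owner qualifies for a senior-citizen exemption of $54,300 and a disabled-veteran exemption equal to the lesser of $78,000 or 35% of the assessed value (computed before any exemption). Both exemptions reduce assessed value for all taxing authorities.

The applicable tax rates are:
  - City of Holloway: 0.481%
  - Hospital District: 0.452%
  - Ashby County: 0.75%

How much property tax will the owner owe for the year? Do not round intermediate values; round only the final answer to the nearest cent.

$18,533.84

Assessed value = $1,644,718 × 0.75 = $1,233,538.5
Disabled-veteran exemption = min($78,000, 35% × $1,233,538.5) = min($78,000, $431,738.475) = $78,000 (dollar cap binds)
Taxable value = $1,233,538.5 − $54,300 − $78,000 = $1,101,238.5
City of Holloway: $1,101,238.5 × 0.00481 = $5,296.957185
Hospital District: $1,101,238.5 × 0.00452 = $4,977.59802
Ashby County: $1,101,238.5 × 0.0075 = $8,259.28875
Total = $18,533.843955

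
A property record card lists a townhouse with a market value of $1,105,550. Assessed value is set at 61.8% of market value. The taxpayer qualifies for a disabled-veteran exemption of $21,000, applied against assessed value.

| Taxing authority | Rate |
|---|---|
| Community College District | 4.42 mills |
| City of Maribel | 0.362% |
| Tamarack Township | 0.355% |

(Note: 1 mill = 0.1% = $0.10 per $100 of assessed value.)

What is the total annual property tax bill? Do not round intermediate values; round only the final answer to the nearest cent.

$7,675.24

Assessed value = $1,105,550 × 0.618 = $683,229.9
Taxable value = $683,229.9 − $21,000 = $662,229.9
Community College District: $662,229.9 × 0.00442 = $2,927.056158
City of Maribel: $662,229.9 × 0.00362 = $2,397.272238
Tamarack Township: $662,229.9 × 0.00355 = $2,350.916145
Total = $7,675.244541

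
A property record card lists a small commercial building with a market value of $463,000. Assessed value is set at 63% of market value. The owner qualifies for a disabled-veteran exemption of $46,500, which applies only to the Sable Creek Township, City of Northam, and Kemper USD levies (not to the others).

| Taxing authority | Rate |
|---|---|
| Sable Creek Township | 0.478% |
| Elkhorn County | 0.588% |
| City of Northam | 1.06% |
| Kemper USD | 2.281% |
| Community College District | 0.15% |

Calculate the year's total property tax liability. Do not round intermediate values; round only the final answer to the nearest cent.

$11,516.48

Assessed value = $463,000 × 0.63 = $291,690
Sable Creek Township: ($291,690 − $46,500) × 0.00478 = $245,190 × 0.00478 = $1,172.0082
Elkhorn County: $291,690 × 0.00588 = $1,715.1372
City of Northam: ($291,690 − $46,500) × 0.0106 = $245,190 × 0.0106 = $2,599.014
Kemper USD: ($291,690 − $46,500) × 0.02281 = $245,190 × 0.02281 = $5,592.7839
Community College District: $291,690 × 0.0015 = $437.535
Total = $11,516.4783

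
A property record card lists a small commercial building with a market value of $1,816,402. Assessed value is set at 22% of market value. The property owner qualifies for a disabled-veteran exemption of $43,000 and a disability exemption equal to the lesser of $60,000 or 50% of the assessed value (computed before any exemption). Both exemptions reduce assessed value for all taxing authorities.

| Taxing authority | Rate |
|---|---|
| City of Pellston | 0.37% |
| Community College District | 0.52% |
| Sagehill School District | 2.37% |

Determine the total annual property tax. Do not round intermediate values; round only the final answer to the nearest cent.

Assessed value = $1,816,402 × 0.22 = $399,608.44
Disability exemption = min($60,000, 50% × $399,608.44) = min($60,000, $199,804.22) = $60,000 (dollar cap binds)
Taxable value = $399,608.44 − $43,000 − $60,000 = $296,608.44
City of Pellston: $296,608.44 × 0.0037 = $1,097.451228
Community College District: $296,608.44 × 0.0052 = $1,542.363888
Sagehill School District: $296,608.44 × 0.0237 = $7,029.620028
Total = $9,669.435144

$9,669.44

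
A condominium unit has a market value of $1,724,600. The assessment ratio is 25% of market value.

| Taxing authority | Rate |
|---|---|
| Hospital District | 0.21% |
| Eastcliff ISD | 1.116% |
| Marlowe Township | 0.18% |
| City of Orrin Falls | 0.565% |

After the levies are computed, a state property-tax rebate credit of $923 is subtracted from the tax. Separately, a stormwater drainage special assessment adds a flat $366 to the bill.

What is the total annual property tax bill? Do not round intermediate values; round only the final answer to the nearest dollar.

Assessed value = $1,724,600 × 0.25 = $431,150
Hospital District: $431,150 × 0.0021 = $905.415
Eastcliff ISD: $431,150 × 0.01116 = $4,811.634
Marlowe Township: $431,150 × 0.0018 = $776.07
City of Orrin Falls: $431,150 × 0.00565 = $2,435.9975
Levies subtotal = $8,929.1165
After credit = $8,929.1165 − $923 = $8,006.1165
Total = $8,006.1165 + $366 = $8,372.1165

$8,372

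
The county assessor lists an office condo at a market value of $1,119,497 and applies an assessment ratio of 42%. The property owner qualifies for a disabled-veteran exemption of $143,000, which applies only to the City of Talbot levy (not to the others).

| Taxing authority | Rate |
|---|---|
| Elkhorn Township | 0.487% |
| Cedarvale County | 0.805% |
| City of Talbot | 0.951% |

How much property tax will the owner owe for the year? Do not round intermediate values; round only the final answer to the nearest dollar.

$9,186

Assessed value = $1,119,497 × 0.42 = $470,188.74
Elkhorn Township: $470,188.74 × 0.00487 = $2,289.8191638
Cedarvale County: $470,188.74 × 0.00805 = $3,785.019357
City of Talbot: ($470,188.74 − $143,000) × 0.00951 = $327,188.74 × 0.00951 = $3,111.5649174
Total = $9,186.4034382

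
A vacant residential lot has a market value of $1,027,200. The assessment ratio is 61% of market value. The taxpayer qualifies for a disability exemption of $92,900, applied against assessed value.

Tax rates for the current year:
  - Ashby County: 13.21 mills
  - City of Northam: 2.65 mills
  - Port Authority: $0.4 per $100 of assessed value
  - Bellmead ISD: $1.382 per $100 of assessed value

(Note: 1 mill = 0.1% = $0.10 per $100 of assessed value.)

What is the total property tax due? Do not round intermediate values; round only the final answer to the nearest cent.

Assessed value = $1,027,200 × 0.61 = $626,592
Taxable value = $626,592 − $92,900 = $533,692
Ashby County: $533,692 × 0.01321 = $7,050.07132
City of Northam: $533,692 × 0.00265 = $1,414.2838
Port Authority: $533,692 × 0.004 = $2,134.768
Bellmead ISD: $533,692 × 0.01382 = $7,375.62344
Total = $17,974.74656

$17,974.75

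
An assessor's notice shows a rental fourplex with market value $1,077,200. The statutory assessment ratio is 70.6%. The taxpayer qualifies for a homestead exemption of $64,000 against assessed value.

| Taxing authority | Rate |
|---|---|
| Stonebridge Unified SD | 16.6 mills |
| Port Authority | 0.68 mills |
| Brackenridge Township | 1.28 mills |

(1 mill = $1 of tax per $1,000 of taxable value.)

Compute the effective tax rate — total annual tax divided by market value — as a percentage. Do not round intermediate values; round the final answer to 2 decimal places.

1.20%

Assessed value = $1,077,200 × 0.706 = $760,503.2
Taxable value = $760,503.2 − $64,000 = $696,503.2
Stonebridge Unified SD: $696,503.2 × 0.0166 = $11,561.95312
Port Authority: $696,503.2 × 0.00068 = $473.622176
Brackenridge Township: $696,503.2 × 0.00128 = $891.524096
Total tax = $12,927.099392
Effective rate = $12,927.099392 ÷ $1,077,200 = 1.20% of market value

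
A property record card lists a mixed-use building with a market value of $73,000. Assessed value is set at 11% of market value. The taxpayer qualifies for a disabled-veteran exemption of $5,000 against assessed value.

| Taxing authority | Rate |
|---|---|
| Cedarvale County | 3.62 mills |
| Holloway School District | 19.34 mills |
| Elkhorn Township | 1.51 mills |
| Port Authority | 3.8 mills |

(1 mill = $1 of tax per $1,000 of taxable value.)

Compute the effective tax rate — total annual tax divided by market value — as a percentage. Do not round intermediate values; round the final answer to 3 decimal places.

0.117%

Assessed value = $73,000 × 0.11 = $8,030
Taxable value = $8,030 − $5,000 = $3,030
Cedarvale County: $3,030 × 0.00362 = $10.9686
Holloway School District: $3,030 × 0.01934 = $58.6002
Elkhorn Township: $3,030 × 0.00151 = $4.5753
Port Authority: $3,030 × 0.0038 = $11.514
Total tax = $85.6581
Effective rate = $85.6581 ÷ $73,000 = 0.117% of market value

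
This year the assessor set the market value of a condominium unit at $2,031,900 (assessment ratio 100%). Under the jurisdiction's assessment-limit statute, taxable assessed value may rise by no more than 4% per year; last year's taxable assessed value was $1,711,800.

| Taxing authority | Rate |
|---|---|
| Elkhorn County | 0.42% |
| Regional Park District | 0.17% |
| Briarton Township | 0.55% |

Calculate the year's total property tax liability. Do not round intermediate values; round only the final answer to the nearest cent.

$20,295.10

Uncapped assessed value = $2,031,900 × 1 = $2,031,900
Cap limit = $1,711,800 × 1.04 = $1,780,272
Taxable assessed value = min($2,031,900, $1,780,272) = $1,780,272 (cap binds)
Elkhorn County: $1,780,272 × 0.0042 = $7,477.1424
Regional Park District: $1,780,272 × 0.0017 = $3,026.4624
Briarton Township: $1,780,272 × 0.0055 = $9,791.496
Total = $20,295.1008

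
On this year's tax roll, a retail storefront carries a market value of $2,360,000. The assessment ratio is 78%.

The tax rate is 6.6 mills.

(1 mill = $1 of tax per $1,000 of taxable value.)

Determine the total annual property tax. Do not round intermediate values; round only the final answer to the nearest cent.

Assessed value = $2,360,000 × 0.78 = $1,840,800
Tax = $1,840,800 × 0.0066 = $12,149.28

$12,149.28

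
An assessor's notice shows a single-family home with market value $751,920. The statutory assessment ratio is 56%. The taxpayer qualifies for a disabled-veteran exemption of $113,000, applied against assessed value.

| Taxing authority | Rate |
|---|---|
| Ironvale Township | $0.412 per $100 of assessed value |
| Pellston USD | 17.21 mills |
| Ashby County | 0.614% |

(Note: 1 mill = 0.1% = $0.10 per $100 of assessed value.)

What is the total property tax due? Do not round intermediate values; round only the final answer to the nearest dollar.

$8,463

Assessed value = $751,920 × 0.56 = $421,075.2
Taxable value = $421,075.2 − $113,000 = $308,075.2
Ironvale Township: $308,075.2 × 0.00412 = $1,269.269824
Pellston USD: $308,075.2 × 0.01721 = $5,301.974192
Ashby County: $308,075.2 × 0.00614 = $1,891.581728
Total = $8,462.825744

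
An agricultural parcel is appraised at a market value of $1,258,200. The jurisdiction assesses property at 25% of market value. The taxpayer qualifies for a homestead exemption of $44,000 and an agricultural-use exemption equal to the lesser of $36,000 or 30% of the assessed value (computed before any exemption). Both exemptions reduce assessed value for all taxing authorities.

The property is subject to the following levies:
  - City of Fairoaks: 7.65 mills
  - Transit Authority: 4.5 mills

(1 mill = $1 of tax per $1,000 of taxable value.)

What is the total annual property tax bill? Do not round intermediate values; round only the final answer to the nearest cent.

Assessed value = $1,258,200 × 0.25 = $314,550
Agricultural-use exemption = min($36,000, 30% × $314,550) = min($36,000, $94,365) = $36,000 (dollar cap binds)
Taxable value = $314,550 − $44,000 − $36,000 = $234,550
City of Fairoaks: $234,550 × 0.00765 = $1,794.3075
Transit Authority: $234,550 × 0.0045 = $1,055.475
Total = $2,849.7825

$2,849.78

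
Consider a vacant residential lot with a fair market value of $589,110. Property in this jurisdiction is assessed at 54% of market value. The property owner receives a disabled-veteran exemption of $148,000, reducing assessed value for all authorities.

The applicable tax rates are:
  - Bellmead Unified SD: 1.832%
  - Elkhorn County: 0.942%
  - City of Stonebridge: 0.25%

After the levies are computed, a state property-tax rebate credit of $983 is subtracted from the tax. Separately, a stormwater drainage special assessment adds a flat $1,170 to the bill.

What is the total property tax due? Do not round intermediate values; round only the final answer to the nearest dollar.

Assessed value = $589,110 × 0.54 = $318,119.4
Taxable value = $318,119.4 − $148,000 = $170,119.4
Bellmead Unified SD: $170,119.4 × 0.01832 = $3,116.587408
Elkhorn County: $170,119.4 × 0.00942 = $1,602.524748
City of Stonebridge: $170,119.4 × 0.0025 = $425.2985
Levies subtotal = $5,144.410656
After credit = $5,144.410656 − $983 = $4,161.410656
Total = $4,161.410656 + $1,170 = $5,331.410656

$5,331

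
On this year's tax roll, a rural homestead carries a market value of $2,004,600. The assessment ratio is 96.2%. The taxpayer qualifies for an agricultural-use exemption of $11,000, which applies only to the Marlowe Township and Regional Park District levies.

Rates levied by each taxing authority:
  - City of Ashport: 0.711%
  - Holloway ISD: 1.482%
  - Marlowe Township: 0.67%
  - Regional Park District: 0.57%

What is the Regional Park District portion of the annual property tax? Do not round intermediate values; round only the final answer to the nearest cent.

Assessed value = $2,004,600 × 0.962 = $1,928,425.2
Regional Park District taxable value = $1,928,425.2 − $11,000 = $1,917,425.2
Regional Park District levy = $1,917,425.2 × 0.0057 = $10,929.32364

$10,929.32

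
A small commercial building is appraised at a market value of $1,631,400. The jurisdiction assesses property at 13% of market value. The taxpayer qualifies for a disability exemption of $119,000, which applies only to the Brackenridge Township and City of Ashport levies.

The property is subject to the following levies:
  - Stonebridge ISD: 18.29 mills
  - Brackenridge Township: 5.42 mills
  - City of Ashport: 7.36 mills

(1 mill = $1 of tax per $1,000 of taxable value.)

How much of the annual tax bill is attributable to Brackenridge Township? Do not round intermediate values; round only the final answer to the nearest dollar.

Assessed value = $1,631,400 × 0.13 = $212,082
Brackenridge Township taxable value = $212,082 − $119,000 = $93,082
Brackenridge Township levy = $93,082 × 0.00542 = $504.50444

$505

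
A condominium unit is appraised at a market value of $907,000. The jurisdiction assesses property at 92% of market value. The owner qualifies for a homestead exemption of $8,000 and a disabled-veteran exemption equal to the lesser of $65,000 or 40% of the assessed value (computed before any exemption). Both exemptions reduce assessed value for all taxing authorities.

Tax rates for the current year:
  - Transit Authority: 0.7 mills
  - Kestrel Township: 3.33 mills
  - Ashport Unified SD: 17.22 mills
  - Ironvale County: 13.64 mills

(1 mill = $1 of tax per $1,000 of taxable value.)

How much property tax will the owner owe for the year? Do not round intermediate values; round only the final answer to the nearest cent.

$26,566.64

Assessed value = $907,000 × 0.92 = $834,440
Disabled-veteran exemption = min($65,000, 40% × $834,440) = min($65,000, $333,776) = $65,000 (dollar cap binds)
Taxable value = $834,440 − $8,000 − $65,000 = $761,440
Transit Authority: $761,440 × 0.0007 = $533.008
Kestrel Township: $761,440 × 0.00333 = $2,535.5952
Ashport Unified SD: $761,440 × 0.01722 = $13,111.9968
Ironvale County: $761,440 × 0.01364 = $10,386.0416
Total = $26,566.6416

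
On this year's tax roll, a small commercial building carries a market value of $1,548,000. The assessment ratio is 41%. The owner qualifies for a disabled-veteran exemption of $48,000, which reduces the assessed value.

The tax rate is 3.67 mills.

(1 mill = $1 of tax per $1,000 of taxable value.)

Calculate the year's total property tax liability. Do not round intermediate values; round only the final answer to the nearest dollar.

Assessed value = $1,548,000 × 0.41 = $634,680
Taxable value = $634,680 − $48,000 = $586,680
Tax = $586,680 × 0.00367 = $2,153.1156

$2,153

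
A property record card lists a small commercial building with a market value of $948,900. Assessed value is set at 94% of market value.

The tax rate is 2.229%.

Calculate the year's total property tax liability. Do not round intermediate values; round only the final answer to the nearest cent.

Assessed value = $948,900 × 0.94 = $891,966
Tax = $891,966 × 0.02229 = $19,881.92214

$19,881.92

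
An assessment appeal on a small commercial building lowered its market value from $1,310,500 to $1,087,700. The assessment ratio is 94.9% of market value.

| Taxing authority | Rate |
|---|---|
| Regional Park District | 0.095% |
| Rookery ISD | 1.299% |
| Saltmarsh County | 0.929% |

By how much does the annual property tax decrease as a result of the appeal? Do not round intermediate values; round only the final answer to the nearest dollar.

$4,912

Old assessed value = $1,310,500 × 0.949 = $1,243,664.5
New assessed value = $1,087,700 × 0.949 = $1,032,227.3
Combined rate = 0.00095 + 0.01299 + 0.00929 = 0.02323
Old tax = $1,243,664.5 × 0.02323 = $28,890.326335
New tax = $1,032,227.3 × 0.02323 = $23,978.640179
Reduction = $28,890.326335 − $23,978.640179 = $4,911.686156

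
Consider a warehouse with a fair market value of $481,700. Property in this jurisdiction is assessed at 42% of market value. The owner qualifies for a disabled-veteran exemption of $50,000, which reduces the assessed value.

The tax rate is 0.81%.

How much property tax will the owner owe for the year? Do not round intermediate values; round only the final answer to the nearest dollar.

Assessed value = $481,700 × 0.42 = $202,314
Taxable value = $202,314 − $50,000 = $152,314
Tax = $152,314 × 0.0081 = $1,233.7434

$1,234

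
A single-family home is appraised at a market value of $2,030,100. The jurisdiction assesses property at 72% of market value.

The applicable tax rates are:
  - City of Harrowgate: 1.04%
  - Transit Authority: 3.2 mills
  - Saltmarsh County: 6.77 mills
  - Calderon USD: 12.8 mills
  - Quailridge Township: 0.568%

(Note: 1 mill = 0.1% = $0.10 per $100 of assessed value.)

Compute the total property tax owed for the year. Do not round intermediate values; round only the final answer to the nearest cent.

Assessed value = $2,030,100 × 0.72 = $1,461,672
City of Harrowgate: $1,461,672 × 0.0104 = $15,201.3888
Transit Authority: $1,461,672 × 0.0032 = $4,677.3504
Saltmarsh County: $1,461,672 × 0.00677 = $9,895.51944
Calderon USD: $1,461,672 × 0.0128 = $18,709.4016
Quailridge Township: $1,461,672 × 0.00568 = $8,302.29696
Total = $56,785.9572

$56,785.96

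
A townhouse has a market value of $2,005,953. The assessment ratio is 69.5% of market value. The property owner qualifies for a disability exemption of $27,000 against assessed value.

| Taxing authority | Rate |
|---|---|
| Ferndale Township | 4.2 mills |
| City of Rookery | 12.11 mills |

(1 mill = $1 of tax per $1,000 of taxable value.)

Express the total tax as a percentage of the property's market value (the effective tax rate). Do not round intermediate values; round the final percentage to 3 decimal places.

1.112%

Assessed value = $2,005,953 × 0.695 = $1,394,137.335
Taxable value = $1,394,137.335 − $27,000 = $1,367,137.335
Ferndale Township: $1,367,137.335 × 0.0042 = $5,741.976807
City of Rookery: $1,367,137.335 × 0.01211 = $16,556.03312685
Total tax = $22,298.00993385
Effective rate = $22,298.00993385 ÷ $2,005,953 = 1.112% of market value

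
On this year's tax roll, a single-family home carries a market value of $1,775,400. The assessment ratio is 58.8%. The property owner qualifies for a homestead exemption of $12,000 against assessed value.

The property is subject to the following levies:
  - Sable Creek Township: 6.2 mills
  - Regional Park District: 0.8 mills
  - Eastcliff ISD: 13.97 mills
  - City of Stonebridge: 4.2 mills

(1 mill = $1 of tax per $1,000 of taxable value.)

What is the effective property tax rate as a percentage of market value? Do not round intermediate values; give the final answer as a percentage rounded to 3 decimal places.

1.463%

Assessed value = $1,775,400 × 0.588 = $1,043,935.2
Taxable value = $1,043,935.2 − $12,000 = $1,031,935.2
Sable Creek Township: $1,031,935.2 × 0.0062 = $6,397.99824
Regional Park District: $1,031,935.2 × 0.0008 = $825.54816
Eastcliff ISD: $1,031,935.2 × 0.01397 = $14,416.134744
City of Stonebridge: $1,031,935.2 × 0.0042 = $4,334.12784
Total tax = $25,973.808984
Effective rate = $25,973.808984 ÷ $1,775,400 = 1.463% of market value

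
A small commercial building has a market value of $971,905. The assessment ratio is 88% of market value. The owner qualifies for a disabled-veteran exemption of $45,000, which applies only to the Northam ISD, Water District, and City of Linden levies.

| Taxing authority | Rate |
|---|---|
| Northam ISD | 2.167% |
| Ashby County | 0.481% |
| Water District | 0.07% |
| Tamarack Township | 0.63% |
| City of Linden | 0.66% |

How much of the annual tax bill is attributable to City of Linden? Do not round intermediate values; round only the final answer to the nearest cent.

Assessed value = $971,905 × 0.88 = $855,276.4
City of Linden taxable value = $855,276.4 − $45,000 = $810,276.4
City of Linden levy = $810,276.4 × 0.0066 = $5,347.82424

$5,347.82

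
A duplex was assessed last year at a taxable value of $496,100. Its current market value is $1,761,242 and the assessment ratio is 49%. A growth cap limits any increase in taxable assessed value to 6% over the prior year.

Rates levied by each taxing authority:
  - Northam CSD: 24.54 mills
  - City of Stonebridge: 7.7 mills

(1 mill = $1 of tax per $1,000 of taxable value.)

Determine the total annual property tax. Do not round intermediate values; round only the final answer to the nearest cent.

Uncapped assessed value = $1,761,242 × 0.49 = $863,008.58
Cap limit = $496,100 × 1.06 = $525,866
Taxable assessed value = min($863,008.58, $525,866) = $525,866 (cap binds)
Northam CSD: $525,866 × 0.02454 = $12,904.75164
City of Stonebridge: $525,866 × 0.0077 = $4,049.1682
Total = $16,953.91984

$16,953.92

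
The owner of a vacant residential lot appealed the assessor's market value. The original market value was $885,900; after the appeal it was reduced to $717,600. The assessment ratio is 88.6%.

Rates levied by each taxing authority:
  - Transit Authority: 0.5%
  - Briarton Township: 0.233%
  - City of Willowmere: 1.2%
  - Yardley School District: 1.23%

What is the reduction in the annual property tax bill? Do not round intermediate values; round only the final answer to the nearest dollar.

Old assessed value = $885,900 × 0.886 = $784,907.4
New assessed value = $717,600 × 0.886 = $635,793.6
Combined rate = 0.005 + 0.00233 + 0.012 + 0.0123 = 0.03163
Old tax = $784,907.4 × 0.03163 = $24,826.621062
New tax = $635,793.6 × 0.03163 = $20,110.151568
Reduction = $24,826.621062 − $20,110.151568 = $4,716.469494

$4,716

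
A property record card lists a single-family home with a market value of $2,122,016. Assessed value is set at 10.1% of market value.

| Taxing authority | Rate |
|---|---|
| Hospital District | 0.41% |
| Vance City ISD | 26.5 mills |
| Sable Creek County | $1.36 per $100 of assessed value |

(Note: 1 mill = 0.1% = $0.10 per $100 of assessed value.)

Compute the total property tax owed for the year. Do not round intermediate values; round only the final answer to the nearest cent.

Assessed value = $2,122,016 × 0.101 = $214,323.616
Hospital District: $214,323.616 × 0.0041 = $878.7268256
Vance City ISD: $214,323.616 × 0.0265 = $5,679.575824
Sable Creek County: $214,323.616 × 0.0136 = $2,914.8011776
Total = $9,473.1038272

$9,473.10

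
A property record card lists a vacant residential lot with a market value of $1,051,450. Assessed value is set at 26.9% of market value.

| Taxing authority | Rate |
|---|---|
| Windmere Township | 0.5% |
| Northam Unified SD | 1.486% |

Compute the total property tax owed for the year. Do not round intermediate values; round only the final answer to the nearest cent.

Assessed value = $1,051,450 × 0.269 = $282,840.05
Windmere Township: $282,840.05 × 0.005 = $1,414.20025
Northam Unified SD: $282,840.05 × 0.01486 = $4,203.003143
Total = $1,414.20025 + $4,203.003143 = $5,617.203393

$5,617.20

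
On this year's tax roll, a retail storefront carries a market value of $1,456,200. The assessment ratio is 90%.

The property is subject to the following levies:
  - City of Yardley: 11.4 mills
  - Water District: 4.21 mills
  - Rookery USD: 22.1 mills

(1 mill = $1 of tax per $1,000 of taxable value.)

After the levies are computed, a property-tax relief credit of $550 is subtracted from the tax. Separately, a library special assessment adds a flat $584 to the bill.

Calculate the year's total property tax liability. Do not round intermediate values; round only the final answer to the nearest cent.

$49,455.97

Assessed value = $1,456,200 × 0.9 = $1,310,580
City of Yardley: $1,310,580 × 0.0114 = $14,940.612
Water District: $1,310,580 × 0.00421 = $5,517.5418
Rookery USD: $1,310,580 × 0.0221 = $28,963.818
Levies subtotal = $49,421.9718
After credit = $49,421.9718 − $550 = $48,871.9718
Total = $48,871.9718 + $584 = $49,455.9718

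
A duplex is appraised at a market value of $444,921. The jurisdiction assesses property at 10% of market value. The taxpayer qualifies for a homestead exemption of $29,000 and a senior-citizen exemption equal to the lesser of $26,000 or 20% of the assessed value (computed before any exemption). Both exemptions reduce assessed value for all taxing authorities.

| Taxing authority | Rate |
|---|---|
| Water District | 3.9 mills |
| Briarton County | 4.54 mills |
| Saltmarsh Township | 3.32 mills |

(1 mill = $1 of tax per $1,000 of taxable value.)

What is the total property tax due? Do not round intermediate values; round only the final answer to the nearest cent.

$77.54

Assessed value = $444,921 × 0.1 = $44,492.1
Senior-citizen exemption = min($26,000, 20% × $44,492.1) = min($26,000, $8,898.42) = $8,898.42 (percentage binds)
Taxable value = $44,492.1 − $29,000 − $8,898.42 = $6,593.68
Water District: $6,593.68 × 0.0039 = $25.715352
Briarton County: $6,593.68 × 0.00454 = $29.9353072
Saltmarsh Township: $6,593.68 × 0.00332 = $21.8910176
Total = $77.5416768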